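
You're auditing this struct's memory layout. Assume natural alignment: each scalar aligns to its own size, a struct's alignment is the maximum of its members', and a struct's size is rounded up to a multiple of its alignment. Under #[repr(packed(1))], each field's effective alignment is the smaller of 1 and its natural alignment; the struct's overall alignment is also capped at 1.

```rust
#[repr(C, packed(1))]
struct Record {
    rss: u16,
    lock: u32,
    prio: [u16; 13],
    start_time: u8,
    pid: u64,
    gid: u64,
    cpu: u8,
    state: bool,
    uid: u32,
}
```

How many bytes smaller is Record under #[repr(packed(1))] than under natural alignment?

natural layout:
  rss at 0 (size 2, align 2) → ends 2
  pad 2 to align 4 for lock
  lock at 4 (size 4, align 4) → ends 8
  prio at 8 (size 26, align 2) → ends 34
  start_time at 34 (size 1, align 1) → ends 35
  pad 5 to align 8 for pid
  pid at 40 (size 8, align 8) → ends 48
  gid at 48 (size 8, align 8) → ends 56
  cpu at 56 (size 1, align 1) → ends 57
  state at 57 (size 1, align 1) → ends 58
  pad 2 to align 4 for uid
  uid at 60 (size 4, align 4) → ends 64
  total 64 bytes, alignment 8
packed(1) layout:
  rss at 0 (size 2, align 1) → ends 2
  lock at 2 (size 4, align 1) → ends 6
  prio at 6 (size 26, align 1) → ends 32
  start_time at 32 (size 1, align 1) → ends 33
  pid at 33 (size 8, align 1) → ends 41
  gid at 41 (size 8, align 1) → ends 49
  cpu at 49 (size 1, align 1) → ends 50
  state at 50 (size 1, align 1) → ends 51
  uid at 51 (size 4, align 1) → ends 55
  total 55 bytes, alignment 1
64 − 55 = 9

9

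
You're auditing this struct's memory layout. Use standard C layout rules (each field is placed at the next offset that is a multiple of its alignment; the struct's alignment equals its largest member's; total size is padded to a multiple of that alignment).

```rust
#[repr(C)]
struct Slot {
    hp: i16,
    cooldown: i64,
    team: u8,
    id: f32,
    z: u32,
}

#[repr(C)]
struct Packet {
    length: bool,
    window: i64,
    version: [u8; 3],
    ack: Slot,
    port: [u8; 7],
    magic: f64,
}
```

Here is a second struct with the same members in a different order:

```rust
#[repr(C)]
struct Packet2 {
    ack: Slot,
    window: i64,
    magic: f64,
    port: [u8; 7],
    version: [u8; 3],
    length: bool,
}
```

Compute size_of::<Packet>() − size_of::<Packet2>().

Slot: 0..2  hp  (2B, 2-aligned); 2..8  -- padding (6B); 8..16  cooldown  (8B, 8-aligned); 16..17  team  (1B, 1-aligned); 17..20  -- padding (3B); 20..24  id  (4B, 4-aligned); 24..28  z  (4B, 4-aligned); 28..32  -- tail padding (4B); sizeof = 32, alignof = 8
0..1  length  (1B, 1-aligned)
1..8  -- padding (7B)
8..16  window  (8B, 8-aligned)
16..19  version  (3B, 1-aligned)
19..24  -- padding (5B)
24..56  ack  (32B, 8-aligned)
56..63  port  (7B, 1-aligned)
63..64  -- padding (1B)
64..72  magic  (8B, 8-aligned)
sizeof = 72, alignof = 8
— Packet2 —
0..32  ack  (32B, 8-aligned)
32..40  window  (8B, 8-aligned)
40..48  magic  (8B, 8-aligned)
48..55  port  (7B, 1-aligned)
55..58  version  (3B, 1-aligned)
58..59  length  (1B, 1-aligned)
59..64  -- tail padding (5B)
sizeof = 64, alignof = 8
72 − 64 = 8

8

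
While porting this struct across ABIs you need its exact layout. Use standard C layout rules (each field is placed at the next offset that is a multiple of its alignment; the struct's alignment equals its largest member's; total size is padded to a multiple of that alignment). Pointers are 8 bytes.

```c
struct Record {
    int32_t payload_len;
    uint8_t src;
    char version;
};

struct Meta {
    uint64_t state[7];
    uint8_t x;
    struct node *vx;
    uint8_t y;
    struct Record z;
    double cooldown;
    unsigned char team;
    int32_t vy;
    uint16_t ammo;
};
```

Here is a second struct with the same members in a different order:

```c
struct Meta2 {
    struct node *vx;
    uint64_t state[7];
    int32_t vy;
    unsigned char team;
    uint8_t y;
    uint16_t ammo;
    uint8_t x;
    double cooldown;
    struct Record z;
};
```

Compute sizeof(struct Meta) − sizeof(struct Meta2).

16

Record: payload_len at 0 (size 4, align 4) → ends 4; src at 4 (size 1, align 1) → ends 5; version at 5 (size 1, align 1) → ends 6; tail pad 2 to reach multiple of 4; total 8 bytes, alignment 4
state at 0 (size 56, align 8) → ends 56
x at 56 (size 1, align 1) → ends 57
pad 7 to align 8 for vx
vx at 64 (size 8, align 8) → ends 72
y at 72 (size 1, align 1) → ends 73
pad 3 to align 4 for z
z at 76 (size 8, align 4) → ends 84
pad 4 to align 8 for cooldown
cooldown at 88 (size 8, align 8) → ends 96
team at 96 (size 1, align 1) → ends 97
pad 3 to align 4 for vy
vy at 100 (size 4, align 4) → ends 104
ammo at 104 (size 2, align 2) → ends 106
tail pad 6 to reach multiple of 8
total 112 bytes, alignment 8
— Meta2 —
vx at 0 (size 8, align 8) → ends 8
state at 8 (size 56, align 8) → ends 64
vy at 64 (size 4, align 4) → ends 68
team at 68 (size 1, align 1) → ends 69
y at 69 (size 1, align 1) → ends 70
ammo at 70 (size 2, align 2) → ends 72
x at 72 (size 1, align 1) → ends 73
pad 7 to align 8 for cooldown
cooldown at 80 (size 8, align 8) → ends 88
z at 88 (size 8, align 4) → ends 96
total 96 bytes, alignment 8
112 − 96 = 16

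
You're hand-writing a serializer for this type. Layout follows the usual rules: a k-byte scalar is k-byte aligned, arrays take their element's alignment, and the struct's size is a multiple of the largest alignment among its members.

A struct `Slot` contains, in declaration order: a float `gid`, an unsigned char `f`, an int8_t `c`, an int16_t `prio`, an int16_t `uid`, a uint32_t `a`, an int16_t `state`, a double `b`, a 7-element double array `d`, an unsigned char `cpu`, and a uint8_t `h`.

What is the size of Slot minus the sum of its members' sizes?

14

@0: gid [4B, align 4] → 4
@4: f [1B, align 1] → 5
@5: c [1B, align 1] → 6
@6: prio [2B, align 2] → 8
@8: uid [2B, align 2] → 10
+2 pad (align 4)
@12: a [4B, align 4] → 16
@16: state [2B, align 2] → 18
+6 pad (align 8)
@24: b [8B, align 8] → 32
@32: d [56B, align 8] → 88
@88: cpu [1B, align 1] → 89
@89: h [1B, align 1] → 90
+6 tail pad (align 8)
size 96, align 8
data bytes 82, size 96 → padding 14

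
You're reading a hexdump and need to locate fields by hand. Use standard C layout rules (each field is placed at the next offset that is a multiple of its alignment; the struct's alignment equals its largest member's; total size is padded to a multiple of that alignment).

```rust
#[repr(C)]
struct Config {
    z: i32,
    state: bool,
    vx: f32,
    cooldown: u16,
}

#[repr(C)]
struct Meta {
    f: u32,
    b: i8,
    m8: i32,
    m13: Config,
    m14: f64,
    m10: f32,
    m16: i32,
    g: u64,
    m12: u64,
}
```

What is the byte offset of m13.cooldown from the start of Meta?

Config: 0..4  z  (4B, 4-aligned); 4..5  state  (1B, 1-aligned); 5..8  -- padding (3B); 8..12  vx  (4B, 4-aligned); 12..14  cooldown  (2B, 2-aligned); 14..16  -- tail padding (2B); sizeof = 16, alignof = 4
0..4  f  (4B, 4-aligned)
4..5  b  (1B, 1-aligned)
5..8  -- padding (3B)
8..12  m8  (4B, 4-aligned)
12..28  m13  (16B, 4-aligned)
within Config: cooldown at 12
12 + 12 = 24

24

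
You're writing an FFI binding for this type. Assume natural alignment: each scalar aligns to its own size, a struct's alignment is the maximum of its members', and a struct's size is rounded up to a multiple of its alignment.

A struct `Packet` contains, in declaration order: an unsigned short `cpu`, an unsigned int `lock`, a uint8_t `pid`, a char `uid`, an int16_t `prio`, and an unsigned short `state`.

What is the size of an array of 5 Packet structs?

0..2  cpu  (2B, 2-aligned)
2..4  -- padding (2B)
4..8  lock  (4B, 4-aligned)
8..9  pid  (1B, 1-aligned)
9..10  uid  (1B, 1-aligned)
10..12  prio  (2B, 2-aligned)
12..14  state  (2B, 2-aligned)
14..16  -- tail padding (2B)
sizeof = 16, alignof = 4
array of 5: 5 × 16 = 80

80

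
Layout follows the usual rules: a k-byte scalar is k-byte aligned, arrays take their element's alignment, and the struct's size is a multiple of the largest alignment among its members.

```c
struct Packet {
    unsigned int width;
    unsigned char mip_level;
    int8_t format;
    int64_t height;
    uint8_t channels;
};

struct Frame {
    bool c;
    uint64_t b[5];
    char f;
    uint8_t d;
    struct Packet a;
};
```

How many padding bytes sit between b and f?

Packet: @0: width [4B, align 4] → 4; @4: mip_level [1B, align 1] → 5; @5: format [1B, align 1] → 6; +2 pad (align 8); @8: height [8B, align 8] → 16; @16: channels [1B, align 1] → 17; +7 tail pad (align 8); size 24, align 8
@0: c [1B, align 1] → 1
+7 pad (align 8)
@8: b [40B, align 8] → 48
@48: f [1B, align 1] → 49

0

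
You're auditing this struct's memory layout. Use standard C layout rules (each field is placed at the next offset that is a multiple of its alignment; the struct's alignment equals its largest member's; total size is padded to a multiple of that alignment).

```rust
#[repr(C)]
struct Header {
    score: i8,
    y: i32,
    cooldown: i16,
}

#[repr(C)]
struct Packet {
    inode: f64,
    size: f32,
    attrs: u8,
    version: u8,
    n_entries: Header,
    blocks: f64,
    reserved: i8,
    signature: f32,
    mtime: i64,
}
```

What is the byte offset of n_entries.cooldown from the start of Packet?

Header: score at 0 (size 1, align 1) → ends 1; pad 3 to align 4 for y; y at 4 (size 4, align 4) → ends 8; cooldown at 8 (size 2, align 2) → ends 10; tail pad 2 to reach multiple of 4; total 12 bytes, alignment 4
inode at 0 (size 8, align 8) → ends 8
size at 8 (size 4, align 4) → ends 12
attrs at 12 (size 1, align 1) → ends 13
version at 13 (size 1, align 1) → ends 14
pad 2 to align 4 for n_entries
n_entries at 16 (size 12, align 4) → ends 28
within Header: cooldown at 8
16 + 8 = 24

24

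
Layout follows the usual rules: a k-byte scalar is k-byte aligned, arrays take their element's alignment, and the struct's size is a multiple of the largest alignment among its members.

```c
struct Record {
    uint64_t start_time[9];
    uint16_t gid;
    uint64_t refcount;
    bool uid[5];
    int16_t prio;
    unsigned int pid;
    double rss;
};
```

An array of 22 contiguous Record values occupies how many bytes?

2464

start_time at 0 (size 72, align 8) → ends 72
gid at 72 (size 2, align 2) → ends 74
pad 6 to align 8 for refcount
refcount at 80 (size 8, align 8) → ends 88
uid at 88 (size 5, align 1) → ends 93
pad 1 to align 2 for prio
prio at 94 (size 2, align 2) → ends 96
pid at 96 (size 4, align 4) → ends 100
pad 4 to align 8 for rss
rss at 104 (size 8, align 8) → ends 112
total 112 bytes, alignment 8
array of 22: 22 × 112 = 2464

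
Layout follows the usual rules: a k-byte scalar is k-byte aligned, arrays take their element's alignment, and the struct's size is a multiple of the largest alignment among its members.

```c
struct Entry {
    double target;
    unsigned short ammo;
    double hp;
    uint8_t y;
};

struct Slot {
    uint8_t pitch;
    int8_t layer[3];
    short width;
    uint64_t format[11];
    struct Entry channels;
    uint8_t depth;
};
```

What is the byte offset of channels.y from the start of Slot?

Entry: @0: target [8B, align 8] → 8; @8: ammo [2B, align 2] → 10; +6 pad (align 8); @16: hp [8B, align 8] → 24; @24: y [1B, align 1] → 25; +7 tail pad (align 8); size 32, align 8
@0: pitch [1B, align 1] → 1
@1: layer [3B, align 1] → 4
@4: width [2B, align 2] → 6
+2 pad (align 8)
@8: format [88B, align 8] → 96
@96: channels [32B, align 8] → 128
within Entry: y at 24
96 + 24 = 120

120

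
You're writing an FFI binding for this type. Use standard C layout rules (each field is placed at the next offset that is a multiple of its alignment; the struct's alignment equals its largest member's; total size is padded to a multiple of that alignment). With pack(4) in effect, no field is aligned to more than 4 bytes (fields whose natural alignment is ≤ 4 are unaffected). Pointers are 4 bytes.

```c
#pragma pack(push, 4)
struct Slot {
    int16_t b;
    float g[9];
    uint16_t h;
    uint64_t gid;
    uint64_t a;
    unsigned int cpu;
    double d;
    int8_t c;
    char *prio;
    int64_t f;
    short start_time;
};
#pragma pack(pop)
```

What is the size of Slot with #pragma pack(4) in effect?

92

b at 0 (size 2, align 2) → ends 2
pad 2 to align 4 for g
g at 4 (size 36, align 4) → ends 40
h at 40 (size 2, align 2) → ends 42
pad 2 to align 4 for gid
gid at 44 (size 8, align 4) → ends 52
a at 52 (size 8, align 4) → ends 60
cpu at 60 (size 4, align 4) → ends 64
d at 64 (size 8, align 4) → ends 72
c at 72 (size 1, align 1) → ends 73
pad 3 to align 4 for prio
prio at 76 (size 4, align 4) → ends 80
f at 80 (size 8, align 4) → ends 88
start_time at 88 (size 2, align 2) → ends 90
tail pad 2 to reach multiple of 4
total 92 bytes, alignment 4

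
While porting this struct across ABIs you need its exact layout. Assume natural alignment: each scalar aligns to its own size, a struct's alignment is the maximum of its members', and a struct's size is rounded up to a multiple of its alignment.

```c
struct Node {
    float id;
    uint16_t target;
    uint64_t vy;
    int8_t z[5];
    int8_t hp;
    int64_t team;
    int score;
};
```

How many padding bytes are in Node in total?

@0: id [4B, align 4] → 4
@4: target [2B, align 2] → 6
+2 pad (align 8)
@8: vy [8B, align 8] → 16
@16: z [5B, align 1] → 21
@21: hp [1B, align 1] → 22
+2 pad (align 8)
@24: team [8B, align 8] → 32
@32: score [4B, align 4] → 36
+4 tail pad (align 8)
size 40, align 8
data bytes 32, size 40 → padding 8

8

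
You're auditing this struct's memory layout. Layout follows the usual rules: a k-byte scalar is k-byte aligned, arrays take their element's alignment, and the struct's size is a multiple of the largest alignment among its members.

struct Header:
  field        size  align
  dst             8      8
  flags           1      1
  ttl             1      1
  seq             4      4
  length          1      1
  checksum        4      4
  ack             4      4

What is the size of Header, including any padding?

32

@0: dst [8B, align 8] → 8
@8: flags [1B, align 1] → 9
@9: ttl [1B, align 1] → 10
+2 pad (align 4)
@12: seq [4B, align 4] → 16
@16: length [1B, align 1] → 17
+3 pad (align 4)
@20: checksum [4B, align 4] → 24
@24: ack [4B, align 4] → 28
+4 tail pad (align 8)
size 32, align 8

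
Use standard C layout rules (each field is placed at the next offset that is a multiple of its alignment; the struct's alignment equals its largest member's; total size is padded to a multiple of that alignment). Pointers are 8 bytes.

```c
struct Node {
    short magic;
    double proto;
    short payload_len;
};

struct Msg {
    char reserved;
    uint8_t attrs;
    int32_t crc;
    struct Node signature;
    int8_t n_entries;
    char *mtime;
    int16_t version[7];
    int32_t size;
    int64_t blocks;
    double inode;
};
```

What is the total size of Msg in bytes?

Node: magic at 0 (size 2, align 2) → ends 2; pad 6 to align 8 for proto; proto at 8 (size 8, align 8) → ends 16; payload_len at 16 (size 2, align 2) → ends 18; tail pad 6 to reach multiple of 8; total 24 bytes, alignment 8
reserved at 0 (size 1, align 1) → ends 1
attrs at 1 (size 1, align 1) → ends 2
pad 2 to align 4 for crc
crc at 4 (size 4, align 4) → ends 8
signature at 8 (size 24, align 8) → ends 32
n_entries at 32 (size 1, align 1) → ends 33
pad 7 to align 8 for mtime
mtime at 40 (size 8, align 8) → ends 48
version at 48 (size 14, align 2) → ends 62
pad 2 to align 4 for size
size at 64 (size 4, align 4) → ends 68
pad 4 to align 8 for blocks
blocks at 72 (size 8, align 8) → ends 80
inode at 80 (size 8, align 8) → ends 88
total 88 bytes, alignment 8

88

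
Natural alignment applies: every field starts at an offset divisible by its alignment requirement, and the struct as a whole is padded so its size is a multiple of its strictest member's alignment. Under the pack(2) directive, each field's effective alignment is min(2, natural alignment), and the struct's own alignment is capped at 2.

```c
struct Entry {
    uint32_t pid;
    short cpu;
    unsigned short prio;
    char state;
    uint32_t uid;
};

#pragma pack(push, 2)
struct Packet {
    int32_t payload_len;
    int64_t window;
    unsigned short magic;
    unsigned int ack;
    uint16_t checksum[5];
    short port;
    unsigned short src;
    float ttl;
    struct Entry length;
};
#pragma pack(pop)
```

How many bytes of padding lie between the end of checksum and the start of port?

Entry: @0: pid [4B, align 4] → 4; @4: cpu [2B, align 2] → 6; @6: prio [2B, align 2] → 8; @8: state [1B, align 1] → 9; +3 pad (align 4); @12: uid [4B, align 4] → 16; size 16, align 4
@0: payload_len [4B, align 2] → 4
@4: window [8B, align 2] → 12
@12: magic [2B, align 2] → 14
@14: ack [4B, align 2] → 18
@18: checksum [10B, align 2] → 28
@28: port [2B, align 2] → 30

0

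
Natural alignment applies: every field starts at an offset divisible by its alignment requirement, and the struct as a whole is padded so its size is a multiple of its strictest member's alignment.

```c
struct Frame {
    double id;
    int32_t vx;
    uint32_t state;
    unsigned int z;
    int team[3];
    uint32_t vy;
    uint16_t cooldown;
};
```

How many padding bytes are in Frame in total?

2

0..8  id  (8B, 8-aligned)
8..12  vx  (4B, 4-aligned)
12..16  state  (4B, 4-aligned)
16..20  z  (4B, 4-aligned)
20..32  team  (12B, 4-aligned)
32..36  vy  (4B, 4-aligned)
36..38  cooldown  (2B, 2-aligned)
38..40  -- tail padding (2B)
sizeof = 40, alignof = 8
data bytes 38, size 40 → padding 2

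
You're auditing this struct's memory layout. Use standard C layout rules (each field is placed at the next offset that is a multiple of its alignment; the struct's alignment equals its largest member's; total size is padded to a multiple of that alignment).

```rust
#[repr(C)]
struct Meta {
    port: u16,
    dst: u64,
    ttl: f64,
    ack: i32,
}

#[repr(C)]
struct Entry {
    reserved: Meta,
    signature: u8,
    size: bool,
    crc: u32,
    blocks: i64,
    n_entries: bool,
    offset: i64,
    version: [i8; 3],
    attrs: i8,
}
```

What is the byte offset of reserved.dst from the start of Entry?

Meta: 0..2  port  (2B, 2-aligned); 2..8  -- padding (6B); 8..16  dst  (8B, 8-aligned); 16..24  ttl  (8B, 8-aligned); 24..28  ack  (4B, 4-aligned); 28..32  -- tail padding (4B); sizeof = 32, alignof = 8
0..32  reserved  (32B, 8-aligned)
within Meta: dst at 8
0 + 8 = 8

8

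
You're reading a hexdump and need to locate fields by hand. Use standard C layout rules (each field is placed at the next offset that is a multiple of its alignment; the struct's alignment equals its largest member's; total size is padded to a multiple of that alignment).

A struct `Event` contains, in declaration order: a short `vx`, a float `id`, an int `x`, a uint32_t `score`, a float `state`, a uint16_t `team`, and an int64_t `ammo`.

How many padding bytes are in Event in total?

4

0..2  vx  (2B, 2-aligned)
2..4  -- padding (2B)
4..8  id  (4B, 4-aligned)
8..12  x  (4B, 4-aligned)
12..16  score  (4B, 4-aligned)
16..20  state  (4B, 4-aligned)
20..22  team  (2B, 2-aligned)
22..24  -- padding (2B)
24..32  ammo  (8B, 8-aligned)
sizeof = 32, alignof = 8
data bytes 28, size 32 → padding 4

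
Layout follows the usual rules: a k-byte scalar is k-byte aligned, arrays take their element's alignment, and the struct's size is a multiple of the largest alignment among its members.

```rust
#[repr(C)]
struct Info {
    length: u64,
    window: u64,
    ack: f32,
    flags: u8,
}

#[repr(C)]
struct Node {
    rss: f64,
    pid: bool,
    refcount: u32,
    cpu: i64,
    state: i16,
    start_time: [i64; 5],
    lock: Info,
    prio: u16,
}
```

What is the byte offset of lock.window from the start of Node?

80

Info: length at 0 (size 8, align 8) → ends 8; window at 8 (size 8, align 8) → ends 16; ack at 16 (size 4, align 4) → ends 20; flags at 20 (size 1, align 1) → ends 21; tail pad 3 to reach multiple of 8; total 24 bytes, alignment 8
rss at 0 (size 8, align 8) → ends 8
pid at 8 (size 1, align 1) → ends 9
pad 3 to align 4 for refcount
refcount at 12 (size 4, align 4) → ends 16
cpu at 16 (size 8, align 8) → ends 24
state at 24 (size 2, align 2) → ends 26
pad 6 to align 8 for start_time
start_time at 32 (size 40, align 8) → ends 72
lock at 72 (size 24, align 8) → ends 96
within Info: window at 8
72 + 8 = 80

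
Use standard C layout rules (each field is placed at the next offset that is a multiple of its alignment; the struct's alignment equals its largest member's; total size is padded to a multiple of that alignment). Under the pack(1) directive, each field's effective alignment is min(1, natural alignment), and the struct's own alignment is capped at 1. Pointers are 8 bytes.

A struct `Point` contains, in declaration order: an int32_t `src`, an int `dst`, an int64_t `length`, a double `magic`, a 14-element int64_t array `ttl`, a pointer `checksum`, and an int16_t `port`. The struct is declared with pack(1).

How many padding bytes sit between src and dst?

@0: src [4B, align 1] → 4
@4: dst [4B, align 1] → 8

0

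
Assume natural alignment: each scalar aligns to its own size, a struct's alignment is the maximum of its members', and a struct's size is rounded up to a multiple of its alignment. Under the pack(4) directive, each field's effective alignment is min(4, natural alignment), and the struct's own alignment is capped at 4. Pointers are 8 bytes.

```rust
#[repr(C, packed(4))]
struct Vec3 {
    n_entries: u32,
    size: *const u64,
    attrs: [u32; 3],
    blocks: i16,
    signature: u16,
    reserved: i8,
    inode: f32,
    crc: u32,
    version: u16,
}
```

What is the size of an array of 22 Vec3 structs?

968

n_entries at 0 (size 4, align 4) → ends 4
size at 4 (size 8, align 4) → ends 12
attrs at 12 (size 12, align 4) → ends 24
blocks at 24 (size 2, align 2) → ends 26
signature at 26 (size 2, align 2) → ends 28
reserved at 28 (size 1, align 1) → ends 29
pad 3 to align 4 for inode
inode at 32 (size 4, align 4) → ends 36
crc at 36 (size 4, align 4) → ends 40
version at 40 (size 2, align 2) → ends 42
tail pad 2 to reach multiple of 4
total 44 bytes, alignment 4
array of 22: 22 × 44 = 968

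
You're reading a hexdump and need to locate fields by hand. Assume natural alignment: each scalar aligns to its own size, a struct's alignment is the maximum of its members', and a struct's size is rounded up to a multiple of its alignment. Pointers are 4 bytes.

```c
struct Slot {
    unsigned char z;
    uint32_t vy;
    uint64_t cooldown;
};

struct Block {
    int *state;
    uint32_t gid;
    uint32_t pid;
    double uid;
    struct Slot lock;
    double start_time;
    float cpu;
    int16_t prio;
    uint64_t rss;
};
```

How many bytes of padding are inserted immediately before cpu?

0

Slot: 0..1  z  (1B, 1-aligned); 1..4  -- padding (3B); 4..8  vy  (4B, 4-aligned); 8..16  cooldown  (8B, 8-aligned); sizeof = 16, alignof = 8
0..4  state  (4B, 4-aligned)
4..8  gid  (4B, 4-aligned)
8..12  pid  (4B, 4-aligned)
12..16  -- padding (4B)
16..24  uid  (8B, 8-aligned)
24..40  lock  (16B, 8-aligned)
40..48  start_time  (8B, 8-aligned)
48..52  cpu  (4B, 4-aligned)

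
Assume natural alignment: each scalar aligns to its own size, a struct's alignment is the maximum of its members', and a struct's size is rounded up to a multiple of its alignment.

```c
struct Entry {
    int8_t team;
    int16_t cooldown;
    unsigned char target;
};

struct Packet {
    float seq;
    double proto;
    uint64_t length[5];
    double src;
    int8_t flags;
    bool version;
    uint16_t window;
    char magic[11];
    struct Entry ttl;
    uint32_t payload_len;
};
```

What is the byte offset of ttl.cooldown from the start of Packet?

82

Entry: @0: team [1B, align 1] → 1; +1 pad (align 2); @2: cooldown [2B, align 2] → 4; @4: target [1B, align 1] → 5; +1 tail pad (align 2); size 6, align 2
@0: seq [4B, align 4] → 4
+4 pad (align 8)
@8: proto [8B, align 8] → 16
@16: length [40B, align 8] → 56
@56: src [8B, align 8] → 64
@64: flags [1B, align 1] → 65
@65: version [1B, align 1] → 66
@66: window [2B, align 2] → 68
@68: magic [11B, align 1] → 79
+1 pad (align 2)
@80: ttl [6B, align 2] → 86
within Entry: cooldown at 2
80 + 2 = 82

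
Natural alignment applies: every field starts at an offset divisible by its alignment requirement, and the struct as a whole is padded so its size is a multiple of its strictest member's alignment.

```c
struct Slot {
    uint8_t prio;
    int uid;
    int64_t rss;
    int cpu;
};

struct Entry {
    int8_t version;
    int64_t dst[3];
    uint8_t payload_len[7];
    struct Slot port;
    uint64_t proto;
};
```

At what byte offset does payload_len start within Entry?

Slot: @0: prio [1B, align 1] → 1; +3 pad (align 4); @4: uid [4B, align 4] → 8; @8: rss [8B, align 8] → 16; @16: cpu [4B, align 4] → 20; +4 tail pad (align 8); size 24, align 8
@0: version [1B, align 1] → 1
+7 pad (align 8)
@8: dst [24B, align 8] → 32
@32: payload_len [7B, align 1] → 39

32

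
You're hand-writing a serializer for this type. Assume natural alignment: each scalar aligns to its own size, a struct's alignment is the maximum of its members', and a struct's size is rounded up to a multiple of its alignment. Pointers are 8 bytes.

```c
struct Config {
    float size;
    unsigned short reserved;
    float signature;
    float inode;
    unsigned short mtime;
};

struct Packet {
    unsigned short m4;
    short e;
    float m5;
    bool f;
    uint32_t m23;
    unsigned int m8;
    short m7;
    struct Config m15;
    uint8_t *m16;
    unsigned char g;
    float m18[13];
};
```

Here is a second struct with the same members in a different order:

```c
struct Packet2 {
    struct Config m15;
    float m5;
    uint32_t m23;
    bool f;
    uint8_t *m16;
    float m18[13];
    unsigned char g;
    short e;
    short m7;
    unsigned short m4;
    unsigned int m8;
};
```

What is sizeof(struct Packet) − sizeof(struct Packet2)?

Config: size at 0 (size 4, align 4) → ends 4; reserved at 4 (size 2, align 2) → ends 6; pad 2 to align 4 for signature; signature at 8 (size 4, align 4) → ends 12; inode at 12 (size 4, align 4) → ends 16; mtime at 16 (size 2, align 2) → ends 18; tail pad 2 to reach multiple of 4; total 20 bytes, alignment 4
m4 at 0 (size 2, align 2) → ends 2
e at 2 (size 2, align 2) → ends 4
m5 at 4 (size 4, align 4) → ends 8
f at 8 (size 1, align 1) → ends 9
pad 3 to align 4 for m23
m23 at 12 (size 4, align 4) → ends 16
m8 at 16 (size 4, align 4) → ends 20
m7 at 20 (size 2, align 2) → ends 22
pad 2 to align 4 for m15
m15 at 24 (size 20, align 4) → ends 44
pad 4 to align 8 for m16
m16 at 48 (size 8, align 8) → ends 56
g at 56 (size 1, align 1) → ends 57
pad 3 to align 4 for m18
m18 at 60 (size 52, align 4) → ends 112
total 112 bytes, alignment 8
— Packet2 —
m15 at 0 (size 20, align 4) → ends 20
m5 at 20 (size 4, align 4) → ends 24
m23 at 24 (size 4, align 4) → ends 28
f at 28 (size 1, align 1) → ends 29
pad 3 to align 8 for m16
m16 at 32 (size 8, align 8) → ends 40
m18 at 40 (size 52, align 4) → ends 92
g at 92 (size 1, align 1) → ends 93
pad 1 to align 2 for e
e at 94 (size 2, align 2) → ends 96
m7 at 96 (size 2, align 2) → ends 98
m4 at 98 (size 2, align 2) → ends 100
m8 at 100 (size 4, align 4) → ends 104
total 104 bytes, alignment 8
112 − 104 = 8

8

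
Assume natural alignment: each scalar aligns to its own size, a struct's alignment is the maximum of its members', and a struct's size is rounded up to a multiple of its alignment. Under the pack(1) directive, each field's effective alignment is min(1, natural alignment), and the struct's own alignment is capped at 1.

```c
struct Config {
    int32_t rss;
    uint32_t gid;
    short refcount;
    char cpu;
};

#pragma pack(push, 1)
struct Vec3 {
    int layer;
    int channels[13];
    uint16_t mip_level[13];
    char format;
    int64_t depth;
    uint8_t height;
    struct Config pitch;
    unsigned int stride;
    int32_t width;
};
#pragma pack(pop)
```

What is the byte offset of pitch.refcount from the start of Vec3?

Config: @0: rss [4B, align 4] → 4; @4: gid [4B, align 4] → 8; @8: refcount [2B, align 2] → 10; @10: cpu [1B, align 1] → 11; +1 tail pad (align 4); size 12, align 4
@0: layer [4B, align 1] → 4
@4: channels [52B, align 1] → 56
@56: mip_level [26B, align 1] → 82
@82: format [1B, align 1] → 83
@83: depth [8B, align 1] → 91
@91: height [1B, align 1] → 92
@92: pitch [12B, align 1] → 104
within Config: refcount at 8
92 + 8 = 100

100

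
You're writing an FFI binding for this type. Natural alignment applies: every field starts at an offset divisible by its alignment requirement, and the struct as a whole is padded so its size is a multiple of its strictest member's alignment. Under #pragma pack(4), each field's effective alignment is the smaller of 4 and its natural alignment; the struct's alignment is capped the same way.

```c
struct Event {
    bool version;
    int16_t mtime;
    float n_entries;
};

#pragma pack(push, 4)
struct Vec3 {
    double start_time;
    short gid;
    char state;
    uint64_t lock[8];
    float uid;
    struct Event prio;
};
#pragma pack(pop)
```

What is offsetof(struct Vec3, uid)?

Event: version at 0 (size 1, align 1) → ends 1; pad 1 to align 2 for mtime; mtime at 2 (size 2, align 2) → ends 4; n_entries at 4 (size 4, align 4) → ends 8; total 8 bytes, alignment 4
start_time at 0 (size 8, align 4) → ends 8
gid at 8 (size 2, align 2) → ends 10
state at 10 (size 1, align 1) → ends 11
pad 1 to align 4 for lock
lock at 12 (size 64, align 4) → ends 76
uid at 76 (size 4, align 4) → ends 80

76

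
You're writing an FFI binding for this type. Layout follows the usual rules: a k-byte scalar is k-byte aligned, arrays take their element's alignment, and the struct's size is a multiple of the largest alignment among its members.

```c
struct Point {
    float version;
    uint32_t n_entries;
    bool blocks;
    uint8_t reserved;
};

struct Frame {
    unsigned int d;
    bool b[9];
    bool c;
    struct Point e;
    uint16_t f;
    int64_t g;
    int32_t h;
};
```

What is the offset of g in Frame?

Point: @0: version [4B, align 4] → 4; @4: n_entries [4B, align 4] → 8; @8: blocks [1B, align 1] → 9; @9: reserved [1B, align 1] → 10; +2 tail pad (align 4); size 12, align 4
@0: d [4B, align 4] → 4
@4: b [9B, align 1] → 13
@13: c [1B, align 1] → 14
+2 pad (align 4)
@16: e [12B, align 4] → 28
@28: f [2B, align 2] → 30
+2 pad (align 8)
@32: g [8B, align 8] → 40

32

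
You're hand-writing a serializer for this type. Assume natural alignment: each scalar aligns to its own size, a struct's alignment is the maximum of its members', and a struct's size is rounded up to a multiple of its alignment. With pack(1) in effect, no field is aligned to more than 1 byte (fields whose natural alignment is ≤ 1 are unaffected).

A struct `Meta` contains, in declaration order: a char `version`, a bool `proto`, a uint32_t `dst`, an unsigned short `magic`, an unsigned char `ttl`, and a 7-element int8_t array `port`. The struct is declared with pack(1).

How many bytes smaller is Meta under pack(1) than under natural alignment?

natural layout:
  0..1  version  (1B, 1-aligned)
  1..2  proto  (1B, 1-aligned)
  2..4  -- padding (2B)
  4..8  dst  (4B, 4-aligned)
  8..10  magic  (2B, 2-aligned)
  10..11  ttl  (1B, 1-aligned)
  11..18  port  (7B, 1-aligned)
  18..20  -- tail padding (2B)
  sizeof = 20, alignof = 4
packed(1) layout:
  0..1  version  (1B, 1-aligned)
  1..2  proto  (1B, 1-aligned)
  2..6  dst  (4B, 1-aligned)
  6..8  magic  (2B, 1-aligned)
  8..9  ttl  (1B, 1-aligned)
  9..16  port  (7B, 1-aligned)
  sizeof = 16, alignof = 1
20 − 16 = 4

4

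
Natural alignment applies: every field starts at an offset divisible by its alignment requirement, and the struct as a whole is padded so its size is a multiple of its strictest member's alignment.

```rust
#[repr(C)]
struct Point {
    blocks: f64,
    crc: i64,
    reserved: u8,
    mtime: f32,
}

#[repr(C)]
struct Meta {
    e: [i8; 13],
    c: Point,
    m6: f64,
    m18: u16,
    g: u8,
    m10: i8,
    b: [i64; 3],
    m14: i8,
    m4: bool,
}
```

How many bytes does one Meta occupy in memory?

88

Point: blocks at 0 (size 8, align 8) → ends 8; crc at 8 (size 8, align 8) → ends 16; reserved at 16 (size 1, align 1) → ends 17; pad 3 to align 4 for mtime; mtime at 20 (size 4, align 4) → ends 24; total 24 bytes, alignment 8
e at 0 (size 13, align 1) → ends 13
pad 3 to align 8 for c
c at 16 (size 24, align 8) → ends 40
m6 at 40 (size 8, align 8) → ends 48
m18 at 48 (size 2, align 2) → ends 50
g at 50 (size 1, align 1) → ends 51
m10 at 51 (size 1, align 1) → ends 52
pad 4 to align 8 for b
b at 56 (size 24, align 8) → ends 80
m14 at 80 (size 1, align 1) → ends 81
m4 at 81 (size 1, align 1) → ends 82
tail pad 6 to reach multiple of 8
total 88 bytes, alignment 8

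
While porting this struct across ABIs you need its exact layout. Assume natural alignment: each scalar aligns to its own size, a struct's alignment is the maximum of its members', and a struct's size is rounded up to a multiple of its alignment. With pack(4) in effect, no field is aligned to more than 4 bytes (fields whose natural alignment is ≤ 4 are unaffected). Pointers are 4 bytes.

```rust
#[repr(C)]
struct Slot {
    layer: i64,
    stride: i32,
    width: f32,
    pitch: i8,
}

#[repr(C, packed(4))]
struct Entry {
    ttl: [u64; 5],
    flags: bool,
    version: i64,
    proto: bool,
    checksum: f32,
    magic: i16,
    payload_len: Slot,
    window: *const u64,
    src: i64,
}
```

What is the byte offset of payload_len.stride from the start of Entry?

Slot: layer at 0 (size 8, align 8) → ends 8; stride at 8 (size 4, align 4) → ends 12; width at 12 (size 4, align 4) → ends 16; pitch at 16 (size 1, align 1) → ends 17; tail pad 7 to reach multiple of 8; total 24 bytes, alignment 8
ttl at 0 (size 40, align 4) → ends 40
flags at 40 (size 1, align 1) → ends 41
pad 3 to align 4 for version
version at 44 (size 8, align 4) → ends 52
proto at 52 (size 1, align 1) → ends 53
pad 3 to align 4 for checksum
checksum at 56 (size 4, align 4) → ends 60
magic at 60 (size 2, align 2) → ends 62
pad 2 to align 4 for payload_len
payload_len at 64 (size 24, align 4) → ends 88
within Slot: stride at 8
64 + 8 = 72

72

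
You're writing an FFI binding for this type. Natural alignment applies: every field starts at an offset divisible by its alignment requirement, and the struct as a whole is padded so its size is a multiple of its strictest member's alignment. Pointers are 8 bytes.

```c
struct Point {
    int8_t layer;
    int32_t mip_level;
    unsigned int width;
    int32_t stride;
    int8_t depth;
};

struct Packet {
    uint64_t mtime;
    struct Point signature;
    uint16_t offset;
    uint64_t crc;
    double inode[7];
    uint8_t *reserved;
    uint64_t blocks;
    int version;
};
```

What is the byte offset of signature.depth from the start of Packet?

Point: 0..1  layer  (1B, 1-aligned); 1..4  -- padding (3B); 4..8  mip_level  (4B, 4-aligned); 8..12  width  (4B, 4-aligned); 12..16  stride  (4B, 4-aligned); 16..17  depth  (1B, 1-aligned); 17..20  -- tail padding (3B); sizeof = 20, alignof = 4
0..8  mtime  (8B, 8-aligned)
8..28  signature  (20B, 4-aligned)
within Point: depth at 16
8 + 16 = 24

24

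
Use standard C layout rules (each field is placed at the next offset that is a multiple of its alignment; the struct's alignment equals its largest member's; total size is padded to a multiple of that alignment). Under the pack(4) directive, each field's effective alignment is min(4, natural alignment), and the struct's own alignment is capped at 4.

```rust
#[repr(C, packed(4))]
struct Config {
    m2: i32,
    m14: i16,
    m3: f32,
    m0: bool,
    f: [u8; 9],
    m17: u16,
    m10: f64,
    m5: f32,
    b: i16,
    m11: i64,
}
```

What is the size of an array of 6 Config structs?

288

@0: m2 [4B, align 4] → 4
@4: m14 [2B, align 2] → 6
+2 pad (align 4)
@8: m3 [4B, align 4] → 12
@12: m0 [1B, align 1] → 13
@13: f [9B, align 1] → 22
@22: m17 [2B, align 2] → 24
@24: m10 [8B, align 4] → 32
@32: m5 [4B, align 4] → 36
@36: b [2B, align 2] → 38
+2 pad (align 4)
@40: m11 [8B, align 4] → 48
size 48, align 4
array of 6: 6 × 48 = 288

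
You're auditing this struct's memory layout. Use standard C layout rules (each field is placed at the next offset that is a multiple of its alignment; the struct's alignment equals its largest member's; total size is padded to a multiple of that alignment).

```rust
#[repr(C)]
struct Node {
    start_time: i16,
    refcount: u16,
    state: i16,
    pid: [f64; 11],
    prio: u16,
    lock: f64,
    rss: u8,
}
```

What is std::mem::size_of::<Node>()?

120 bytes

0..2  start_time  (2B, 2-aligned)
2..4  refcount  (2B, 2-aligned)
4..6  state  (2B, 2-aligned)
6..8  -- padding (2B)
8..96  pid  (88B, 8-aligned)
96..98  prio  (2B, 2-aligned)
98..104  -- padding (6B)
104..112  lock  (8B, 8-aligned)
112..113  rss  (1B, 1-aligned)
113..120  -- tail padding (7B)
sizeof = 120, alignof = 8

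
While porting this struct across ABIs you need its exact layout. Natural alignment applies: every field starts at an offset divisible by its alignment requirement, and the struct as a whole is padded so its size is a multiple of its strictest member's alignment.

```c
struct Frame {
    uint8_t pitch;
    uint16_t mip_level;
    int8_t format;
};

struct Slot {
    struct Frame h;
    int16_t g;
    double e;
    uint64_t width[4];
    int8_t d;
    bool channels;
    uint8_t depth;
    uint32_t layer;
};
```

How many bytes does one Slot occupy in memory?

Frame: @0: pitch [1B, align 1] → 1; +1 pad (align 2); @2: mip_level [2B, align 2] → 4; @4: format [1B, align 1] → 5; +1 tail pad (align 2); size 6, align 2
@0: h [6B, align 2] → 6
@6: g [2B, align 2] → 8
@8: e [8B, align 8] → 16
@16: width [32B, align 8] → 48
@48: d [1B, align 1] → 49
@49: channels [1B, align 1] → 50
@50: depth [1B, align 1] → 51
+1 pad (align 4)
@52: layer [4B, align 4] → 56
size 56, align 8

56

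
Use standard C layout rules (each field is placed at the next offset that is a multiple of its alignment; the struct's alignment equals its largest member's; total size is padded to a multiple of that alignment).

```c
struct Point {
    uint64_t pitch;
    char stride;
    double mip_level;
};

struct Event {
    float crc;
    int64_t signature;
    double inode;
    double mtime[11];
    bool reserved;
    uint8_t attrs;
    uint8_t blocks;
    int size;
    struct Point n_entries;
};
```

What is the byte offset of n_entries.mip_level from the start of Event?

136

Point: @0: pitch [8B, align 8] → 8; @8: stride [1B, align 1] → 9; +7 pad (align 8); @16: mip_level [8B, align 8] → 24; size 24, align 8
@0: crc [4B, align 4] → 4
+4 pad (align 8)
@8: signature [8B, align 8] → 16
@16: inode [8B, align 8] → 24
@24: mtime [88B, align 8] → 112
@112: reserved [1B, align 1] → 113
@113: attrs [1B, align 1] → 114
@114: blocks [1B, align 1] → 115
+1 pad (align 4)
@116: size [4B, align 4] → 120
@120: n_entries [24B, align 8] → 144
within Point: mip_level at 16
120 + 16 = 136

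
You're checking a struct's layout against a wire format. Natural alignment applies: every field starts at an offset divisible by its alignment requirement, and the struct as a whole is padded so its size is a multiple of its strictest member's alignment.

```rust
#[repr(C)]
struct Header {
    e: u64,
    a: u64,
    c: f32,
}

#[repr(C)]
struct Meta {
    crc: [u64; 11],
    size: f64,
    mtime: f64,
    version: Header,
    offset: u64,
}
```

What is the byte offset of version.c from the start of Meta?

Header: @0: e [8B, align 8] → 8; @8: a [8B, align 8] → 16; @16: c [4B, align 4] → 20; +4 tail pad (align 8); size 24, align 8
@0: crc [88B, align 8] → 88
@88: size [8B, align 8] → 96
@96: mtime [8B, align 8] → 104
@104: version [24B, align 8] → 128
within Header: c at 16
104 + 16 = 120

120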